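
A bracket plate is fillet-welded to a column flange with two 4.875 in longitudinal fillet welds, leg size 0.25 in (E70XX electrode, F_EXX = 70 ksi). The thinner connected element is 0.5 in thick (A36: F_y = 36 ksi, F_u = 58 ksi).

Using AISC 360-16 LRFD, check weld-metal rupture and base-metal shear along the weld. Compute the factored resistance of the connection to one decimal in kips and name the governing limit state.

54.3 kips (weld metal governs)

Weld metal: throat = 0.707×0.25 = 0.17675 in, L = 2×4.875 = 9.75 in. φR_n = 0.75 × 0.6 × 70 × 0.17675 × 9.75 = 54.3 kips.
Base metal shear (0.5 in plate): yield φR_n = 1.0×0.6×36×0.5×9.75 = 105.3 kips; rupture φR_n = 0.75×0.6×58×0.5×9.75 = 127.2 kips; take 105.3 kips (yield).
Governing: min(54.3, 105.3) = 54.3 kips → weld metal.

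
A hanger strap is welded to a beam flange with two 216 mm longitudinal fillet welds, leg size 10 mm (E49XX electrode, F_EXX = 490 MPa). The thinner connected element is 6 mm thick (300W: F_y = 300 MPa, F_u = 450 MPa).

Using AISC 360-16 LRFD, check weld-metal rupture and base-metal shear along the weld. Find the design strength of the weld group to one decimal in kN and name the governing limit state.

Weld metal: throat = 0.707×10 = 7.07 mm, L = 2×216 = 432 mm. φR_n = 0.75 × 0.6 × 490 × 7.07 × 432 = 673.5 kN.
Base metal shear (6 mm plate): yield φR_n = 1.0×0.6×300×6×432 = 466.6 kN; rupture φR_n = 0.75×0.6×450×6×432 = 524.9 kN; take 466.6 kN (yield).
Governing: min(673.5, 466.6) = 466.6 kN → base-metal shear.

466.6 kN (base-metal shear governs)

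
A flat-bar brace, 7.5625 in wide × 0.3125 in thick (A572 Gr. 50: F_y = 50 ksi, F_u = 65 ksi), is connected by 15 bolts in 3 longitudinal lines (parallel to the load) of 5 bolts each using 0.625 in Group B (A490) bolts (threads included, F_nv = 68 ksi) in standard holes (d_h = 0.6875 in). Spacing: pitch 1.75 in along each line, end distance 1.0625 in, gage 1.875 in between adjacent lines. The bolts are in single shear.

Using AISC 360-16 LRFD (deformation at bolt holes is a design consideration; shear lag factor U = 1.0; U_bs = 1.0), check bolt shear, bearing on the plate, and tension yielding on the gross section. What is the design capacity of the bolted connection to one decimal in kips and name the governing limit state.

106.3 kips (gross-section yield governs)

Bolt shear: A_b = π(0.625)²/4 = 0.3068 in². φR_n = 0.75 × 68 × 0.3068 × 15 × 1 = 234.7 kips.
Bearing (0.3125 in plate, F_u = 65 ksi): end bolts L_c = 1.0625 − 0.6875/2 = 0.71875, R_n = min(1.2×0.71875×0.3125×65, 2.4×0.625×0.3125×65) = 17.52 kips/bolt; interior L_c = 1.75 − 0.6875 = 1.0625, R_n = 25.898 kips/bolt. φR_n = 0.75 × (3×17.52 + 12×25.898) = 272.5 kips.
Tension yield (gross): A_g = 7.5625×0.3125 = 2.3633 in². φR_n = 0.90 × 50 × 2.3633 = 106.3 kips.
Governing: min(234.7, 272.5, 106.3) = 106.3 kips → gross-section yield.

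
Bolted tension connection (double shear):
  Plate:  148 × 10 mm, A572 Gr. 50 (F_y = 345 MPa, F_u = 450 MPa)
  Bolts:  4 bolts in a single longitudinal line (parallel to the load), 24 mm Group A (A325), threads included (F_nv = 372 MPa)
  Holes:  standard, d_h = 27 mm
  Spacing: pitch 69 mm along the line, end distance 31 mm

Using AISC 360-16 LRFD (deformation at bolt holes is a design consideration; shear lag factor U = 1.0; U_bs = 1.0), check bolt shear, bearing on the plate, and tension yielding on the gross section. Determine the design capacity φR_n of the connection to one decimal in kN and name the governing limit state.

459.5 kN (gross-section yield governs)

Bolt shear: A_b = π(24)²/4 = 452.39 mm². φR_n = 0.75 × 372 × 452.39 × 4 × 2 = 1009.7 kN.
Bearing (10 mm plate, F_u = 450 MPa): end bolts L_c = 31 − 27/2 = 17.5, R_n = min(1.2×17.5×10×450, 2.4×24×10×450) = 94.5 kN/bolt; interior L_c = 69 − 27 = 42, R_n = 226.8 kN/bolt. φR_n = 0.75 × (1×94.5 + 3×226.8) = 581.2 kN.
Tension yield (gross): A_g = 148×10 = 1480 mm². φR_n = 0.90 × 345 × 1480 = 459.5 kN.
Governing: min(1009.7, 581.2, 459.5) = 459.5 kN → gross-section yield.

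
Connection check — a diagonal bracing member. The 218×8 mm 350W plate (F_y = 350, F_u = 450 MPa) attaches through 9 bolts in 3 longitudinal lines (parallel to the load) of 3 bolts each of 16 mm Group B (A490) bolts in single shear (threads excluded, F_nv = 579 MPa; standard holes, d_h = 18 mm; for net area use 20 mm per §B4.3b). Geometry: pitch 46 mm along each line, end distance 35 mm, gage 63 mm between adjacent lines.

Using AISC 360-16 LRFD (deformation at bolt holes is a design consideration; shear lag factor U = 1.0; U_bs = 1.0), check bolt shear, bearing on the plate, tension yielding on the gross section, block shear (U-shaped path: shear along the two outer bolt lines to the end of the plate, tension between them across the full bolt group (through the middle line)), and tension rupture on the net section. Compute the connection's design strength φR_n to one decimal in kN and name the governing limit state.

426.6 kN (net-section rupture governs)

Bolt shear: A_b = π(16)²/4 = 201.06 mm². φR_n = 0.75 × 579 × 201.06 × 9 × 1 = 785.8 kN.
Bearing (8 mm plate, F_u = 450 MPa): end bolts L_c = 35 − 18/2 = 26, R_n = min(1.2×26×8×450, 2.4×16×8×450) = 112.32 kN/bolt; interior L_c = 46 − 18 = 28, R_n = 120.96 kN/bolt. φR_n = 0.75 × (3×112.32 + 6×120.96) = 797.0 kN.
Tension yield (gross): A_g = 218×8 = 1744 mm². φR_n = 0.90 × 350 × 1744 = 549.4 kN.
Block shear: shear path 2×[35+2×46] = 2×127 mm, A_gv = 2032, A_nv = 2×(127 − 2.5×20)×8 = 1232 mm²; tension across gage: (126 − 2×20)×8 = 688 mm². R_n = min(0.6×450×1232, 0.6×350×2032) + 1.0×450×688 = min(332.64, 426.72) + 309.6 = 642.24 kN. φR_n = 0.75 × 642.24 = 481.7 kN.
Tension rupture (net): A_n = (218 − 3×20)×8 = 1264 mm² (U = 1.0, A_e = A_n). φR_n = 0.75 × 450 × 1264 = 426.6 kN.
Governing: min(785.8, 797.0, 549.4, 481.7, 426.6) = 426.6 kN → net-section rupture.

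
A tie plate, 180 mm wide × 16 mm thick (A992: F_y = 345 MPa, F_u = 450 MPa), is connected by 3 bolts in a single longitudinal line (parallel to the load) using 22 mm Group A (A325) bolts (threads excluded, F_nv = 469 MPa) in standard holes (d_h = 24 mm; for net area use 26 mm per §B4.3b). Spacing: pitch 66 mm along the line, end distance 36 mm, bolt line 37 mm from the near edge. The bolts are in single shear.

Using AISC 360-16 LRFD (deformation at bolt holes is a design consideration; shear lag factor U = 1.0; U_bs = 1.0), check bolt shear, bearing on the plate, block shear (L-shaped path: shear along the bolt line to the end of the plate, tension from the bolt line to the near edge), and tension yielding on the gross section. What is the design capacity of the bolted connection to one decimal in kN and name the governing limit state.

401.1 kN (bolt shear governs)

Bolt shear: A_b = π(22)²/4 = 380.13 mm². φR_n = 0.75 × 469 × 380.13 × 3 × 1 = 401.1 kN.
Bearing (16 mm plate, F_u = 450 MPa): end bolts L_c = 36 − 24/2 = 24, R_n = min(1.2×24×16×450, 2.4×22×16×450) = 207.36 kN/bolt; interior L_c = 66 − 24 = 42, R_n = 362.88 kN/bolt. φR_n = 0.75 × (1×207.36 + 2×362.88) = 699.8 kN.
Block shear: shear path 1×[36+2×66] = 1×168 mm, A_gv = 2688, A_nv = 1×(168 − 2.5×26)×16 = 1648 mm²; tension to near edge: (37 − 0.5×26)×16 = 384 mm². R_n = min(0.6×450×1648, 0.6×345×2688) + 1.0×450×384 = min(444.96, 556.42) + 172.8 = 617.76 kN. φR_n = 0.75 × 617.76 = 463.3 kN.
Tension yield (gross): A_g = 180×16 = 2880 mm². φR_n = 0.90 × 345 × 2880 = 894.2 kN.
Governing: min(401.1, 699.8, 463.3, 894.2) = 401.1 kN → bolt shear.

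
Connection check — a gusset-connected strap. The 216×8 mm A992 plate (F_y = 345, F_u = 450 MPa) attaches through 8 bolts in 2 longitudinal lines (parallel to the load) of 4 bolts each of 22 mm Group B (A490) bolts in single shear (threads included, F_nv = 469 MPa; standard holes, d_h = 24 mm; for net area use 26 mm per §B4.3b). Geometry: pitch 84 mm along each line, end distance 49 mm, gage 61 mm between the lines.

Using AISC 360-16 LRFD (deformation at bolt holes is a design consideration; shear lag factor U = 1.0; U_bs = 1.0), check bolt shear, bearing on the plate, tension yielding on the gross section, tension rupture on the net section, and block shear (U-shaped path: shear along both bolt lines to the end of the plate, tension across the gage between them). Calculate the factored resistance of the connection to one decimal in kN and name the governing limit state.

442.8 kN (net-section rupture governs)

Bolt shear: A_b = π(22)²/4 = 380.13 mm². φR_n = 0.75 × 469 × 380.13 × 8 × 1 = 1069.7 kN.
Bearing (8 mm plate, F_u = 450 MPa): end bolts L_c = 49 − 24/2 = 37, R_n = min(1.2×37×8×450, 2.4×22×8×450) = 159.84 kN/bolt; interior L_c = 84 − 24 = 60, R_n = 190.08 kN/bolt. φR_n = 0.75 × (2×159.84 + 6×190.08) = 1095.1 kN.
Tension yield (gross): A_g = 216×8 = 1728 mm². φR_n = 0.90 × 345 × 1728 = 536.5 kN.
Tension rupture (net): A_n = (216 − 2×26)×8 = 1312 mm² (U = 1.0, A_e = A_n). φR_n = 0.75 × 450 × 1312 = 442.8 kN.
Block shear: shear path 2×[49+3×84] = 2×301 mm, A_gv = 4816, A_nv = 2×(301 − 3.5×26)×8 = 3360 mm²; tension across gage: (61 − 1×26)×8 = 280 mm². R_n = min(0.6×450×3360, 0.6×345×4816) + 1.0×450×280 = min(907.2, 996.91) + 126 = 1033.2 kN. φR_n = 0.75 × 1033.2 = 774.9 kN.
Governing: min(1069.7, 1095.1, 536.5, 442.8, 774.9) = 442.8 kN → net-section rupture.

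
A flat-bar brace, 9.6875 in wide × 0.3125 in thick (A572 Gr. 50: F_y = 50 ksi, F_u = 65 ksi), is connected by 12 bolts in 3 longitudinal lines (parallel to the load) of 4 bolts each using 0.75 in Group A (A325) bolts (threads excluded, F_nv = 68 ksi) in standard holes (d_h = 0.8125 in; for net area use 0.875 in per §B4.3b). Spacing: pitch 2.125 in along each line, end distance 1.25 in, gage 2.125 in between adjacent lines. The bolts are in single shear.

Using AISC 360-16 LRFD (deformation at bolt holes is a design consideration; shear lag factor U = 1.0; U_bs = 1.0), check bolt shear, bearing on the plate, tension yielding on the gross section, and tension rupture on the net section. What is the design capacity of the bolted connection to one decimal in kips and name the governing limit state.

Bolt shear: A_b = π(0.75)²/4 = 0.44179 in². φR_n = 0.75 × 68 × 0.44179 × 12 × 1 = 270.4 kips.
Bearing (0.3125 in plate, F_u = 65 ksi): end bolts L_c = 1.25 − 0.8125/2 = 0.84375, R_n = min(1.2×0.84375×0.3125×65, 2.4×0.75×0.3125×65) = 20.566 kips/bolt; interior L_c = 2.125 − 0.8125 = 1.3125, R_n = 31.992 kips/bolt. φR_n = 0.75 × (3×20.566 + 9×31.992) = 262.2 kips.
Tension yield (gross): A_g = 9.6875×0.3125 = 3.0273 in². φR_n = 0.90 × 50 × 3.0273 = 136.2 kips.
Tension rupture (net): A_n = (9.6875 − 3×0.875)×0.3125 = 2.207 in² (U = 1.0, A_e = A_n). φR_n = 0.75 × 65 × 2.207 = 107.6 kips.
Governing: min(270.4, 262.2, 136.2, 107.6) = 107.6 kips → net-section rupture.

107.6 kips (net-section rupture governs)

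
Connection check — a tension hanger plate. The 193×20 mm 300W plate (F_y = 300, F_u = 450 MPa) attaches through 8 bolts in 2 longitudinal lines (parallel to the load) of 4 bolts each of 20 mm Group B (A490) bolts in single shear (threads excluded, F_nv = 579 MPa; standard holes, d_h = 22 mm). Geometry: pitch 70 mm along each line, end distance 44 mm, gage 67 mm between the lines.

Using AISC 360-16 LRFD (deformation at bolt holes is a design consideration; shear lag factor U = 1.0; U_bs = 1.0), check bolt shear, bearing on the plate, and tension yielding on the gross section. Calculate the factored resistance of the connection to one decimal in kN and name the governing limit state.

1042.2 kN (gross-section yield governs)

Bolt shear: A_b = π(20)²/4 = 314.16 mm². φR_n = 0.75 × 579 × 314.16 × 8 × 1 = 1091.4 kN.
Bearing (20 mm plate, F_u = 450 MPa): end bolts L_c = 44 − 22/2 = 33, R_n = min(1.2×33×20×450, 2.4×20×20×450) = 356.4 kN/bolt; interior L_c = 70 − 22 = 48, R_n = 432 kN/bolt. φR_n = 0.75 × (2×356.4 + 6×432) = 2478.6 kN.
Tension yield (gross): A_g = 193×20 = 3860 mm². φR_n = 0.90 × 300 × 3860 = 1042.2 kN.
Governing: min(1091.4, 2478.6, 1042.2) = 1042.2 kN → gross-section yield.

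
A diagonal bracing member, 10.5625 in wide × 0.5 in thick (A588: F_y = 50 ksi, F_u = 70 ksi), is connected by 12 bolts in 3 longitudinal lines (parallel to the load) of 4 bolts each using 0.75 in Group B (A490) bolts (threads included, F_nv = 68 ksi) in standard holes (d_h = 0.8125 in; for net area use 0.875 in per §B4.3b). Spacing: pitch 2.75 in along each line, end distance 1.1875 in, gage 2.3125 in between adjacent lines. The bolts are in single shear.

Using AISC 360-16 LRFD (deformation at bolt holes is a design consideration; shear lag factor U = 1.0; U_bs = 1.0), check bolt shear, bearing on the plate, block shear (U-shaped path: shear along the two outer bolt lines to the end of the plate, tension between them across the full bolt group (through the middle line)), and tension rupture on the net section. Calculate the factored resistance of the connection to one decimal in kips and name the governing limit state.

208.4 kips (net-section rupture governs)

Bolt shear: A_b = π(0.75)²/4 = 0.44179 in². φR_n = 0.75 × 68 × 0.44179 × 12 × 1 = 270.4 kips.
Bearing (0.5 in plate, F_u = 70 ksi): end bolts L_c = 1.1875 − 0.8125/2 = 0.78125, R_n = min(1.2×0.78125×0.5×70, 2.4×0.75×0.5×70) = 32.813 kips/bolt; interior L_c = 2.75 − 0.8125 = 1.9375, R_n = 63 kips/bolt. φR_n = 0.75 × (3×32.813 + 9×63) = 499.1 kips.
Block shear: shear path 2×[1.1875+3×2.75] = 2×9.4375 in, A_gv = 9.4375, A_nv = 2×(9.4375 − 3.5×0.875)×0.5 = 6.375 in²; tension across gage: (4.625 − 2×0.875)×0.5 = 1.4375 in². R_n = min(0.6×70×6.375, 0.6×50×9.4375) + 1.0×70×1.4375 = min(267.75, 283.13) + 100.63 = 368.38 kips. φR_n = 0.75 × 368.38 = 276.3 kips.
Tension rupture (net): A_n = (10.5625 − 3×0.875)×0.5 = 3.9688 in² (U = 1.0, A_e = A_n). φR_n = 0.75 × 70 × 3.9688 = 208.4 kips.
Governing: min(270.4, 499.1, 276.3, 208.4) = 208.4 kips → net-section rupture.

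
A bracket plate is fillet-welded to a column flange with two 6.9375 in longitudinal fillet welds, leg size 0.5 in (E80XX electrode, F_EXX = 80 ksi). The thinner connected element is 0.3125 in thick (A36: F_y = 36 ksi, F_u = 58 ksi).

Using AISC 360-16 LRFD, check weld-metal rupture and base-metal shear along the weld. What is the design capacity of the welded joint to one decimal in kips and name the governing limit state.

93.7 kips (base-metal shear governs)

Weld metal: throat = 0.707×0.5 = 0.3535 in, L = 2×6.9375 = 13.875 in. φR_n = 0.75 × 0.6 × 80 × 0.3535 × 13.875 = 176.6 kips.
Base metal shear (0.3125 in plate): yield φR_n = 1.0×0.6×36×0.3125×13.875 = 93.7 kips; rupture φR_n = 0.75×0.6×58×0.3125×13.875 = 113.2 kips; take 93.7 kips (yield).
Governing: min(176.6, 93.7) = 93.7 kips → base-metal shear.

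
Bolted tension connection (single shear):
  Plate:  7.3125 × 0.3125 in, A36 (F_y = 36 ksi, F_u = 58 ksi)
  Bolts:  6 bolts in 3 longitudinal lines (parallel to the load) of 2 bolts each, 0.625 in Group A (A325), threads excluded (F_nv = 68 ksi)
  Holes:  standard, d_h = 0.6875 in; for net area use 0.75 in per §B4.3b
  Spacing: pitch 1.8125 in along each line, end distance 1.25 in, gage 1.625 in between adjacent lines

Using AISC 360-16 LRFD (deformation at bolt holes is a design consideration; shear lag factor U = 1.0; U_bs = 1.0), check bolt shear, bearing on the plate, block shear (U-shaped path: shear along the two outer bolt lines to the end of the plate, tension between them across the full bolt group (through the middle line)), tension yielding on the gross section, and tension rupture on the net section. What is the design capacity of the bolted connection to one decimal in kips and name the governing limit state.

Bolt shear: A_b = π(0.625)²/4 = 0.3068 in². φR_n = 0.75 × 68 × 0.3068 × 6 × 1 = 93.9 kips.
Bearing (0.3125 in plate, F_u = 58 ksi): end bolts L_c = 1.25 − 0.6875/2 = 0.90625, R_n = min(1.2×0.90625×0.3125×58, 2.4×0.625×0.3125×58) = 19.711 kips/bolt; interior L_c = 1.8125 − 0.6875 = 1.125, R_n = 24.469 kips/bolt. φR_n = 0.75 × (3×19.711 + 3×24.469) = 99.4 kips.
Block shear: shear path 2×[1.25+1×1.8125] = 2×3.0625 in, A_gv = 1.9141, A_nv = 2×(3.0625 − 1.5×0.75)×0.3125 = 1.2109 in²; tension across gage: (3.25 − 2×0.75)×0.3125 = 0.54688 in². R_n = min(0.6×58×1.2109, 0.6×36×1.9141) + 1.0×58×0.54688 = min(42.139, 41.345) + 31.719 = 73.064 kips. φR_n = 0.75 × 73.064 = 54.8 kips.
Tension yield (gross): A_g = 7.3125×0.3125 = 2.2852 in². φR_n = 0.90 × 36 × 2.2852 = 74.0 kips.
Tension rupture (net): A_n = (7.3125 − 3×0.75)×0.3125 = 1.582 in² (U = 1.0, A_e = A_n). φR_n = 0.75 × 58 × 1.582 = 68.8 kips.
Governing: min(93.9, 99.4, 54.8, 74.0, 68.8) = 54.8 kips → block shear.

54.8 kips (block shear governs)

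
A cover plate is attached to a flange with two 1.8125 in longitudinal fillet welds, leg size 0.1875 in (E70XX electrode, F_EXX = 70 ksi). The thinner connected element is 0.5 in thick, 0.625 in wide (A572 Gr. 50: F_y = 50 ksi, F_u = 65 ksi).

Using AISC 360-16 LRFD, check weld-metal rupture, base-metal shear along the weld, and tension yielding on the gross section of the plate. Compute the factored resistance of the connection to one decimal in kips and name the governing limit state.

Weld metal: throat = 0.707×0.1875 = 0.13256 in, L = 2×1.8125 = 3.625 in. φR_n = 0.75 × 0.6 × 70 × 0.13256 × 3.625 = 15.1 kips.
Base metal shear (0.5 in plate): yield φR_n = 1.0×0.6×50×0.5×3.625 = 54.4 kips; rupture φR_n = 0.75×0.6×65×0.5×3.625 = 53.0 kips; take 53.0 kips (rupture).
Tension yield (gross): A_g = 0.625×0.5 = 0.3125 in². φR_n = 0.90 × 50 × 0.3125 = 14.1 kips.
Governing: min(15.1, 53.0, 14.1) = 14.1 kips → gross-section yield.

14.1 kips (gross-section yield governs)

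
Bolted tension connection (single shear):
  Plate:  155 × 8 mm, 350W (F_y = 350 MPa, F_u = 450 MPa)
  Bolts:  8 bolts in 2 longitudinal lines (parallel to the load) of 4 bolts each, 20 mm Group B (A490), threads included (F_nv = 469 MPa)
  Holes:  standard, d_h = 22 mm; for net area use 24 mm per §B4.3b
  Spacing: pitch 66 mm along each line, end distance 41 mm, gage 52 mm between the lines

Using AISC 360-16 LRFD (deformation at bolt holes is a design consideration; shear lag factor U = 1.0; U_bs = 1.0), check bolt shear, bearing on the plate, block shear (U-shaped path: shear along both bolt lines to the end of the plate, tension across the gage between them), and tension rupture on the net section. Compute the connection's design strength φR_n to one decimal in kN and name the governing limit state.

288.9 kN (net-section rupture governs)

Bolt shear: A_b = π(20)²/4 = 314.16 mm². φR_n = 0.75 × 469 × 314.16 × 8 × 1 = 884.0 kN.
Bearing (8 mm plate, F_u = 450 MPa): end bolts L_c = 41 − 22/2 = 30, R_n = min(1.2×30×8×450, 2.4×20×8×450) = 129.6 kN/bolt; interior L_c = 66 − 22 = 44, R_n = 172.8 kN/bolt. φR_n = 0.75 × (2×129.6 + 6×172.8) = 972.0 kN.
Block shear: shear path 2×[41+3×66] = 2×239 mm, A_gv = 3824, A_nv = 2×(239 − 3.5×24)×8 = 2480 mm²; tension across gage: (52 − 1×24)×8 = 224 mm². R_n = min(0.6×450×2480, 0.6×350×3824) + 1.0×450×224 = min(669.6, 803.04) + 100.8 = 770.4 kN. φR_n = 0.75 × 770.4 = 577.8 kN.
Tension rupture (net): A_n = (155 − 2×24)×8 = 856 mm² (U = 1.0, A_e = A_n). φR_n = 0.75 × 450 × 856 = 288.9 kN.
Governing: min(884.0, 972.0, 577.8, 288.9) = 288.9 kN → net-section rupture.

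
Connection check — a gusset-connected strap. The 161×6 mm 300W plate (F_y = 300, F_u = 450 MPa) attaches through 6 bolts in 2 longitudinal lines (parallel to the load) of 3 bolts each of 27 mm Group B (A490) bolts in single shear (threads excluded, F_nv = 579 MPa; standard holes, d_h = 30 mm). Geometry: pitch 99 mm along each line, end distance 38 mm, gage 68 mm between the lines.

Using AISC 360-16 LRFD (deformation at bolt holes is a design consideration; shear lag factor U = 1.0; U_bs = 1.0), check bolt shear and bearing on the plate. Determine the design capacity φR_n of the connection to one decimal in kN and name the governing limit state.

636.7 kN (bearing governs)

Bolt shear: A_b = π(27)²/4 = 572.56 mm². φR_n = 0.75 × 579 × 572.56 × 6 × 1 = 1491.8 kN.
Bearing (6 mm plate, F_u = 450 MPa): end bolts L_c = 38 − 30/2 = 23, R_n = min(1.2×23×6×450, 2.4×27×6×450) = 74.52 kN/bolt; interior L_c = 99 − 30 = 69, R_n = 174.96 kN/bolt. φR_n = 0.75 × (2×74.52 + 4×174.96) = 636.7 kN.
Governing: min(1491.8, 636.7) = 636.7 kN → bearing.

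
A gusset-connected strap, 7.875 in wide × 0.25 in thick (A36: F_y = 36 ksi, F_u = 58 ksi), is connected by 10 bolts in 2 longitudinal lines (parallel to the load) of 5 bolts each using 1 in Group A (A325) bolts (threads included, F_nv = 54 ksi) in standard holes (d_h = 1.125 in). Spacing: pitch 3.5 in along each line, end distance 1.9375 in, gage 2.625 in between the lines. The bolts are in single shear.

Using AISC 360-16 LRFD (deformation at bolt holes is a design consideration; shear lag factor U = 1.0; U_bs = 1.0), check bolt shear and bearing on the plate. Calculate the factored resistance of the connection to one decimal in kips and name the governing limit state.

244.7 kips (bearing governs)

Bolt shear: A_b = π(1)²/4 = 0.7854 in². φR_n = 0.75 × 54 × 0.7854 × 10 × 1 = 318.1 kips.
Bearing (0.25 in plate, F_u = 58 ksi): end bolts L_c = 1.9375 − 1.125/2 = 1.375, R_n = min(1.2×1.375×0.25×58, 2.4×1×0.25×58) = 23.925 kips/bolt; interior L_c = 3.5 − 1.125 = 2.375, R_n = 34.8 kips/bolt. φR_n = 0.75 × (2×23.925 + 8×34.8) = 244.7 kips.
Governing: min(318.1, 244.7) = 244.7 kips → bearing.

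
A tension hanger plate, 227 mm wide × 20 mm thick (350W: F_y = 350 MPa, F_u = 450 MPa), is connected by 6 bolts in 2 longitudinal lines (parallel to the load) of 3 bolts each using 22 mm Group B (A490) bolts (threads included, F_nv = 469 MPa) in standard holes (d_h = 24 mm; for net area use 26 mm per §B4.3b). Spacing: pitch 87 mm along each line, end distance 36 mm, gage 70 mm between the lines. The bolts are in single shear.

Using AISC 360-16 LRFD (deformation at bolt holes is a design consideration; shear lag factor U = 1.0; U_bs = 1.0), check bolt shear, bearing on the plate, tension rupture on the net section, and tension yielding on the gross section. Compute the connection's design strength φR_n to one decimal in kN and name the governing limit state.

802.3 kN (bolt shear governs)

Bolt shear: A_b = π(22)²/4 = 380.13 mm². φR_n = 0.75 × 469 × 380.13 × 6 × 1 = 802.3 kN.
Bearing (20 mm plate, F_u = 450 MPa): end bolts L_c = 36 − 24/2 = 24, R_n = min(1.2×24×20×450, 2.4×22×20×450) = 259.2 kN/bolt; interior L_c = 87 − 24 = 63, R_n = 475.2 kN/bolt. φR_n = 0.75 × (2×259.2 + 4×475.2) = 1814.4 kN.
Tension rupture (net): A_n = (227 − 2×26)×20 = 3500 mm² (U = 1.0, A_e = A_n). φR_n = 0.75 × 450 × 3500 = 1181.3 kN.
Tension yield (gross): A_g = 227×20 = 4540 mm². φR_n = 0.90 × 350 × 4540 = 1430.1 kN.
Governing: min(802.3, 1814.4, 1181.3, 1430.1) = 802.3 kN → bolt shear.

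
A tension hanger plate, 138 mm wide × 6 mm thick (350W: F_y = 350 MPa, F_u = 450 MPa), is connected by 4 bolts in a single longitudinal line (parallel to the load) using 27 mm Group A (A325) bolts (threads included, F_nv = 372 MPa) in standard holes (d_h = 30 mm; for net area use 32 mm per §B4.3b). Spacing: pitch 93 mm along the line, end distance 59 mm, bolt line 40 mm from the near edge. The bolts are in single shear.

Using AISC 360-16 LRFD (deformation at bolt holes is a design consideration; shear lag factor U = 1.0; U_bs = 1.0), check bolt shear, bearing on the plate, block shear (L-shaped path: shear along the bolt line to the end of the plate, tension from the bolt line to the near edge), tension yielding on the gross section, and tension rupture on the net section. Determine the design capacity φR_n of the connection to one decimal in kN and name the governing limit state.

214.7 kN (net-section rupture governs)

Bolt shear: A_b = π(27)²/4 = 572.56 mm². φR_n = 0.75 × 372 × 572.56 × 4 × 1 = 639.0 kN.
Bearing (6 mm plate, F_u = 450 MPa): end bolts L_c = 59 − 30/2 = 44, R_n = min(1.2×44×6×450, 2.4×27×6×450) = 142.56 kN/bolt; interior L_c = 93 − 30 = 63, R_n = 174.96 kN/bolt. φR_n = 0.75 × (1×142.56 + 3×174.96) = 500.6 kN.
Block shear: shear path 1×[59+3×93] = 1×338 mm, A_gv = 2028, A_nv = 1×(338 − 3.5×32)×6 = 1356 mm²; tension to near edge: (40 − 0.5×32)×6 = 144 mm². R_n = min(0.6×450×1356, 0.6×350×2028) + 1.0×450×144 = min(366.12, 425.88) + 64.8 = 430.92 kN. φR_n = 0.75 × 430.92 = 323.2 kN.
Tension yield (gross): A_g = 138×6 = 828 mm². φR_n = 0.90 × 350 × 828 = 260.8 kN.
Tension rupture (net): A_n = (138 − 1×32)×6 = 636 mm² (U = 1.0, A_e = A_n). φR_n = 0.75 × 450 × 636 = 214.7 kN.
Governing: min(639.0, 500.6, 323.2, 260.8, 214.7) = 214.7 kN → net-section rupture.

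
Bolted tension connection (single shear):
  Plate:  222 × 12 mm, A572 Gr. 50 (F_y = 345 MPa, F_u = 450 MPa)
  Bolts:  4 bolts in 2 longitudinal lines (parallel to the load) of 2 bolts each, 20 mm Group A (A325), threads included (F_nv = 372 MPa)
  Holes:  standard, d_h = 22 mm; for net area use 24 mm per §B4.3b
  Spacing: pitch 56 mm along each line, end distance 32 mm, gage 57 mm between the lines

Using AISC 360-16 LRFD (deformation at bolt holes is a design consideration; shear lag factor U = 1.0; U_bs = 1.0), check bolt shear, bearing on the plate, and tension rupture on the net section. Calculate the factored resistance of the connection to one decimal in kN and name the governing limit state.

Bolt shear: A_b = π(20)²/4 = 314.16 mm². φR_n = 0.75 × 372 × 314.16 × 4 × 1 = 350.6 kN.
Bearing (12 mm plate, F_u = 450 MPa): end bolts L_c = 32 − 22/2 = 21, R_n = min(1.2×21×12×450, 2.4×20×12×450) = 136.08 kN/bolt; interior L_c = 56 − 22 = 34, R_n = 220.32 kN/bolt. φR_n = 0.75 × (2×136.08 + 2×220.32) = 534.6 kN.
Tension rupture (net): A_n = (222 − 2×24)×12 = 2088 mm² (U = 1.0, A_e = A_n). φR_n = 0.75 × 450 × 2088 = 704.7 kN.
Governing: min(350.6, 534.6, 704.7) = 350.6 kN → bolt shear.

350.6 kN (bolt shear governs)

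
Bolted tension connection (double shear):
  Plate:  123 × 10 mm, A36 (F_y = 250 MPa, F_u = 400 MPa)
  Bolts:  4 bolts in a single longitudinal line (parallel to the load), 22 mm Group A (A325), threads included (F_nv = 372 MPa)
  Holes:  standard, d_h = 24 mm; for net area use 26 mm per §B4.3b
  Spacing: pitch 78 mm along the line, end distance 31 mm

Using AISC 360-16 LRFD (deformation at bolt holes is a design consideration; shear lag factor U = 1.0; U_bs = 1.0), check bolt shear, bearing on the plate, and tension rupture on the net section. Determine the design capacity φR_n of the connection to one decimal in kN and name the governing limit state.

Bolt shear: A_b = π(22)²/4 = 380.13 mm². φR_n = 0.75 × 372 × 380.13 × 4 × 2 = 848.5 kN.
Bearing (10 mm plate, F_u = 400 MPa): end bolts L_c = 31 − 24/2 = 19, R_n = min(1.2×19×10×400, 2.4×22×10×400) = 91.2 kN/bolt; interior L_c = 78 − 24 = 54, R_n = 211.2 kN/bolt. φR_n = 0.75 × (1×91.2 + 3×211.2) = 543.6 kN.
Tension rupture (net): A_n = (123 − 1×26)×10 = 970 mm² (U = 1.0, A_e = A_n). φR_n = 0.75 × 400 × 970 = 291.0 kN.
Governing: min(848.5, 543.6, 291.0) = 291.0 kN → net-section rupture.

291.0 kN (net-section rupture governs)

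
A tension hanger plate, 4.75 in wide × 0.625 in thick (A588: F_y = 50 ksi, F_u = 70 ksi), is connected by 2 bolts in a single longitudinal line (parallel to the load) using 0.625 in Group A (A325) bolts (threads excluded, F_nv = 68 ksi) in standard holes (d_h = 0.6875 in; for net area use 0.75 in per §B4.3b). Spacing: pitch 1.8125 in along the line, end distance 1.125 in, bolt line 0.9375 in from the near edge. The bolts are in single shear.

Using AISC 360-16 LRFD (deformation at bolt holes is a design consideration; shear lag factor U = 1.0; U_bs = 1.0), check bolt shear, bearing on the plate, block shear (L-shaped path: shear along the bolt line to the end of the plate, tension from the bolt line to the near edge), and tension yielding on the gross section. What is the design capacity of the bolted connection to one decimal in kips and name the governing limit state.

31.3 kips (bolt shear governs)

Bolt shear: A_b = π(0.625)²/4 = 0.3068 in². φR_n = 0.75 × 68 × 0.3068 × 2 × 1 = 31.3 kips.
Bearing (0.625 in plate, F_u = 70 ksi): end bolts L_c = 1.125 − 0.6875/2 = 0.78125, R_n = min(1.2×0.78125×0.625×70, 2.4×0.625×0.625×70) = 41.016 kips/bolt; interior L_c = 1.8125 − 0.6875 = 1.125, R_n = 59.063 kips/bolt. φR_n = 0.75 × (1×41.016 + 1×59.063) = 75.1 kips.
Block shear: shear path 1×[1.125+1×1.8125] = 1×2.9375 in, A_gv = 1.8359, A_nv = 1×(2.9375 − 1.5×0.75)×0.625 = 1.1328 in²; tension to near edge: (0.9375 − 0.5×0.75)×0.625 = 0.35156 in². R_n = min(0.6×70×1.1328, 0.6×50×1.8359) + 1.0×70×0.35156 = min(47.578, 55.077) + 24.609 = 72.187 kips. φR_n = 0.75 × 72.187 = 54.1 kips.
Tension yield (gross): A_g = 4.75×0.625 = 2.9688 in². φR_n = 0.90 × 50 × 2.9688 = 133.6 kips.
Governing: min(31.3, 75.1, 54.1, 133.6) = 31.3 kips → bolt shear.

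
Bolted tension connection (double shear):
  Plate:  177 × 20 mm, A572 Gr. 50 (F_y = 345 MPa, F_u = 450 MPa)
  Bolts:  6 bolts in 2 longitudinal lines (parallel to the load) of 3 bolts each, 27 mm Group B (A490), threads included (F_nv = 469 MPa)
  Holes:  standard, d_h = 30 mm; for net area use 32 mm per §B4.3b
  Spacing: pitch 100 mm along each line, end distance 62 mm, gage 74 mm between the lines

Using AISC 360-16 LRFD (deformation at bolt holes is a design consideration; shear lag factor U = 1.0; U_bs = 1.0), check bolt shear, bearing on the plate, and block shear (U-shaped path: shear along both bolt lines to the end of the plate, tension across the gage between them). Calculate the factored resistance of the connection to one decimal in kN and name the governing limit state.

Bolt shear: A_b = π(27)²/4 = 572.56 mm². φR_n = 0.75 × 469 × 572.56 × 6 × 2 = 2416.8 kN.
Bearing (20 mm plate, F_u = 450 MPa): end bolts L_c = 62 − 30/2 = 47, R_n = min(1.2×47×20×450, 2.4×27×20×450) = 507.6 kN/bolt; interior L_c = 100 − 30 = 70, R_n = 583.2 kN/bolt. φR_n = 0.75 × (2×507.6 + 4×583.2) = 2511.0 kN.
Block shear: shear path 2×[62+2×100] = 2×262 mm, A_gv = 10480, A_nv = 2×(262 − 2.5×32)×20 = 7280 mm²; tension across gage: (74 − 1×32)×20 = 840 mm². R_n = min(0.6×450×7280, 0.6×345×10480) + 1.0×450×840 = min(1965.6, 2169.4) + 378 = 2343.6 kN. φR_n = 0.75 × 2343.6 = 1757.7 kN.
Governing: min(2416.8, 2511.0, 1757.7) = 1757.7 kN → block shear.

1757.7 kN (block shear governs)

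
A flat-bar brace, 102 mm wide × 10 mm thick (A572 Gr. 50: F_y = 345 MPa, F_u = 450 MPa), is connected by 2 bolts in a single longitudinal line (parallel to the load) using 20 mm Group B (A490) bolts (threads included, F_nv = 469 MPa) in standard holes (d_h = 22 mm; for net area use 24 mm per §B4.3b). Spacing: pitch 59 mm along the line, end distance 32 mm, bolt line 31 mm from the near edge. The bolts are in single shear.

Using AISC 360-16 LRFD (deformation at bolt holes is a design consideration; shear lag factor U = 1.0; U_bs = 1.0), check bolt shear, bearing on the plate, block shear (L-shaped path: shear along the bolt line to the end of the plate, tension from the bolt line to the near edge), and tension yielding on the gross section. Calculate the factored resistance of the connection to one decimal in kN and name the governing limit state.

175.5 kN (block shear governs)

Bolt shear: A_b = π(20)²/4 = 314.16 mm². φR_n = 0.75 × 469 × 314.16 × 2 × 1 = 221.0 kN.
Bearing (10 mm plate, F_u = 450 MPa): end bolts L_c = 32 − 22/2 = 21, R_n = min(1.2×21×10×450, 2.4×20×10×450) = 113.4 kN/bolt; interior L_c = 59 − 22 = 37, R_n = 199.8 kN/bolt. φR_n = 0.75 × (1×113.4 + 1×199.8) = 234.9 kN.
Block shear: shear path 1×[32+1×59] = 1×91 mm, A_gv = 910, A_nv = 1×(91 − 1.5×24)×10 = 550 mm²; tension to near edge: (31 − 0.5×24)×10 = 190 mm². R_n = min(0.6×450×550, 0.6×345×910) + 1.0×450×190 = min(148.5, 188.37) + 85.5 = 234 kN. φR_n = 0.75 × 234 = 175.5 kN.
Tension yield (gross): A_g = 102×10 = 1020 mm². φR_n = 0.90 × 345 × 1020 = 316.7 kN.
Governing: min(221.0, 234.9, 175.5, 316.7) = 175.5 kN → block shear.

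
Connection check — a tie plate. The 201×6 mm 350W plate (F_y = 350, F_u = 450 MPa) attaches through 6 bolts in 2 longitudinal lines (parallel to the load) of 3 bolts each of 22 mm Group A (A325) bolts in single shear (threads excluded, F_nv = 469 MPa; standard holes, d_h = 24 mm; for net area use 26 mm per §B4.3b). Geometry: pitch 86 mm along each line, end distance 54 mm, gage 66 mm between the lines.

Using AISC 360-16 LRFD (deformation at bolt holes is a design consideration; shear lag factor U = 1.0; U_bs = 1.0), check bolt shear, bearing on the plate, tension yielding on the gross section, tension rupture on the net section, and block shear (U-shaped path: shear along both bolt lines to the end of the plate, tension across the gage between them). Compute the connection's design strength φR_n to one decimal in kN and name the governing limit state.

Bolt shear: A_b = π(22)²/4 = 380.13 mm². φR_n = 0.75 × 469 × 380.13 × 6 × 1 = 802.3 kN.
Bearing (6 mm plate, F_u = 450 MPa): end bolts L_c = 54 − 24/2 = 42, R_n = min(1.2×42×6×450, 2.4×22×6×450) = 136.08 kN/bolt; interior L_c = 86 − 24 = 62, R_n = 142.56 kN/bolt. φR_n = 0.75 × (2×136.08 + 4×142.56) = 631.8 kN.
Tension yield (gross): A_g = 201×6 = 1206 mm². φR_n = 0.90 × 350 × 1206 = 379.9 kN.
Tension rupture (net): A_n = (201 − 2×26)×6 = 894 mm² (U = 1.0, A_e = A_n). φR_n = 0.75 × 450 × 894 = 301.7 kN.
Block shear: shear path 2×[54+2×86] = 2×226 mm, A_gv = 2712, A_nv = 2×(226 − 2.5×26)×6 = 1932 mm²; tension across gage: (66 − 1×26)×6 = 240 mm². R_n = min(0.6×450×1932, 0.6×350×2712) + 1.0×450×240 = min(521.64, 569.52) + 108 = 629.64 kN. φR_n = 0.75 × 629.64 = 472.2 kN.
Governing: min(802.3, 631.8, 379.9, 301.7, 472.2) = 301.7 kN → net-section rupture.

301.7 kN (net-section rupture governs)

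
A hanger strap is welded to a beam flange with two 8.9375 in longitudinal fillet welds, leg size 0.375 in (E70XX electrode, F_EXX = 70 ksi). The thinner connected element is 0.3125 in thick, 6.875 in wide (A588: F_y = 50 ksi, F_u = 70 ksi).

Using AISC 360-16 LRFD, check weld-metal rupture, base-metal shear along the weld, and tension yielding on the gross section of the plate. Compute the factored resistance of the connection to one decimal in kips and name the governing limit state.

Weld metal: throat = 0.707×0.375 = 0.26513 in, L = 2×8.9375 = 17.875 in. φR_n = 0.75 × 0.6 × 70 × 0.26513 × 17.875 = 149.3 kips.
Base metal shear (0.3125 in plate): yield φR_n = 1.0×0.6×50×0.3125×17.875 = 167.6 kips; rupture φR_n = 0.75×0.6×70×0.3125×17.875 = 176.0 kips; take 167.6 kips (yield).
Tension yield (gross): A_g = 6.875×0.3125 = 2.1484 in². φR_n = 0.90 × 50 × 2.1484 = 96.7 kips.
Governing: min(149.3, 167.6, 96.7) = 96.7 kips → gross-section yield.

96.7 kips (gross-section yield governs)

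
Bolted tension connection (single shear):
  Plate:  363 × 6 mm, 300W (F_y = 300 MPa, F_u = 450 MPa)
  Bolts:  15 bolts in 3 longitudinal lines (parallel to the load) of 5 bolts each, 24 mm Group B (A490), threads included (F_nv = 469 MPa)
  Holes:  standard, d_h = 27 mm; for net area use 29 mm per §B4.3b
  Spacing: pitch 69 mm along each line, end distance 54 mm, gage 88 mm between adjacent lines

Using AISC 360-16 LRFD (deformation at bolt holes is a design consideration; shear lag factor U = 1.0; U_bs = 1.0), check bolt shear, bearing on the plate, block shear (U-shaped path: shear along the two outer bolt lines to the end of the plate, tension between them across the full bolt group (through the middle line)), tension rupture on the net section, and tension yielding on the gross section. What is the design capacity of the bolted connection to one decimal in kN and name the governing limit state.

558.9 kN (net-section rupture governs)

Bolt shear: A_b = π(24)²/4 = 452.39 mm². φR_n = 0.75 × 469 × 452.39 × 15 × 1 = 2386.9 kN.
Bearing (6 mm plate, F_u = 450 MPa): end bolts L_c = 54 − 27/2 = 40.5, R_n = min(1.2×40.5×6×450, 2.4×24×6×450) = 131.22 kN/bolt; interior L_c = 69 − 27 = 42, R_n = 136.08 kN/bolt. φR_n = 0.75 × (3×131.22 + 12×136.08) = 1520.0 kN.
Block shear: shear path 2×[54+4×69] = 2×330 mm, A_gv = 3960, A_nv = 2×(330 − 4.5×29)×6 = 2394 mm²; tension across gage: (176 − 2×29)×6 = 708 mm². R_n = min(0.6×450×2394, 0.6×300×3960) + 1.0×450×708 = min(646.38, 712.8) + 318.6 = 964.98 kN. φR_n = 0.75 × 964.98 = 723.7 kN.
Tension rupture (net): A_n = (363 − 3×29)×6 = 1656 mm² (U = 1.0, A_e = A_n). φR_n = 0.75 × 450 × 1656 = 558.9 kN.
Tension yield (gross): A_g = 363×6 = 2178 mm². φR_n = 0.90 × 300 × 2178 = 588.1 kN.
Governing: min(2386.9, 1520.0, 723.7, 558.9, 588.1) = 558.9 kN → net-section rupture.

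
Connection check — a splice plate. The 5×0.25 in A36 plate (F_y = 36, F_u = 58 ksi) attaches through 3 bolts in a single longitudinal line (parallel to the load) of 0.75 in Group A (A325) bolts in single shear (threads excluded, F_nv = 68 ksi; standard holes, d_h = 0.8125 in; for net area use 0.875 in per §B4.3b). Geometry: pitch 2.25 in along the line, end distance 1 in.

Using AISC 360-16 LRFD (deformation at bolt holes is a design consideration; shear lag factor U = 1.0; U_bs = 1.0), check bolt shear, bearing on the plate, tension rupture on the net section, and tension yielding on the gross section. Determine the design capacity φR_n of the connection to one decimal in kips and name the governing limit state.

40.5 kips (gross-section yield governs)

Bolt shear: A_b = π(0.75)²/4 = 0.44179 in². φR_n = 0.75 × 68 × 0.44179 × 3 × 1 = 67.6 kips.
Bearing (0.25 in plate, F_u = 58 ksi): end bolts L_c = 1 − 0.8125/2 = 0.59375, R_n = min(1.2×0.59375×0.25×58, 2.4×0.75×0.25×58) = 10.331 kips/bolt; interior L_c = 2.25 − 0.8125 = 1.4375, R_n = 25.013 kips/bolt. φR_n = 0.75 × (1×10.331 + 2×25.013) = 45.3 kips.
Tension rupture (net): A_n = (5 − 1×0.875)×0.25 = 1.0313 in² (U = 1.0, A_e = A_n). φR_n = 0.75 × 58 × 1.0313 = 44.9 kips.
Tension yield (gross): A_g = 5×0.25 = 1.25 in². φR_n = 0.90 × 36 × 1.25 = 40.5 kips.
Governing: min(67.6, 45.3, 44.9, 40.5) = 40.5 kips → gross-section yield.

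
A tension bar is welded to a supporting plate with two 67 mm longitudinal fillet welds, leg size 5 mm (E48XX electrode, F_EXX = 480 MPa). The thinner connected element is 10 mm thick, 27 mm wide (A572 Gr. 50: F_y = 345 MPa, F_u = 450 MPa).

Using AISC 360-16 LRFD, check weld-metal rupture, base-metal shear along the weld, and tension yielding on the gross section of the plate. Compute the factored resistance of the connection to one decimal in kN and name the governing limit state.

Weld metal: throat = 0.707×5 = 3.535 mm, L = 2×67 = 134 mm. φR_n = 0.75 × 0.6 × 480 × 3.535 × 134 = 102.3 kN.
Base metal shear (10 mm plate): yield φR_n = 1.0×0.6×345×10×134 = 277.4 kN; rupture φR_n = 0.75×0.6×450×10×134 = 271.4 kN; take 271.4 kN (rupture).
Tension yield (gross): A_g = 27×10 = 270 mm². φR_n = 0.90 × 345 × 270 = 83.8 kN.
Governing: min(102.3, 271.4, 83.8) = 83.8 kN → gross-section yield.

83.8 kN (gross-section yield governs)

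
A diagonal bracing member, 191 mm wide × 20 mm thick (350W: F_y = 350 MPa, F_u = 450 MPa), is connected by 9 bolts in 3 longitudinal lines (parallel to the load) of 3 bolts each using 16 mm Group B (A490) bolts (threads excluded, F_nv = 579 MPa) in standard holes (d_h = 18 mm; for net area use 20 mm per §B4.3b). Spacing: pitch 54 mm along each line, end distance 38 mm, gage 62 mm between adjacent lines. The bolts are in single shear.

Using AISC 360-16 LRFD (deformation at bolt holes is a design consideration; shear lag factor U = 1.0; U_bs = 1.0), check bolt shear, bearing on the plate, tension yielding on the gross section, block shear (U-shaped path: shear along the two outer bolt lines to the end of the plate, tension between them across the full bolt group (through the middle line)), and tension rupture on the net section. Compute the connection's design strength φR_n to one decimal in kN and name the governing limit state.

785.8 kN (bolt shear governs)

Bolt shear: A_b = π(16)²/4 = 201.06 mm². φR_n = 0.75 × 579 × 201.06 × 9 × 1 = 785.8 kN.
Bearing (20 mm plate, F_u = 450 MPa): end bolts L_c = 38 − 18/2 = 29, R_n = min(1.2×29×20×450, 2.4×16×20×450) = 313.2 kN/bolt; interior L_c = 54 − 18 = 36, R_n = 345.6 kN/bolt. φR_n = 0.75 × (3×313.2 + 6×345.6) = 2259.9 kN.
Tension yield (gross): A_g = 191×20 = 3820 mm². φR_n = 0.90 × 350 × 3820 = 1203.3 kN.
Block shear: shear path 2×[38+2×54] = 2×146 mm, A_gv = 5840, A_nv = 2×(146 − 2.5×20)×20 = 3840 mm²; tension across gage: (124 − 2×20)×20 = 1680 mm². R_n = min(0.6×450×3840, 0.6×350×5840) + 1.0×450×1680 = min(1036.8, 1226.4) + 756 = 1792.8 kN. φR_n = 0.75 × 1792.8 = 1344.6 kN.
Tension rupture (net): A_n = (191 − 3×20)×20 = 2620 mm² (U = 1.0, A_e = A_n). φR_n = 0.75 × 450 × 2620 = 884.3 kN.
Governing: min(785.8, 2259.9, 1203.3, 1344.6, 884.3) = 785.8 kN → bolt shear.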